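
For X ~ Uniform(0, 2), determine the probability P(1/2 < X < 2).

P(1/2 < X < 2) = ∫_{1/2}^{2} f(x) dx
where f(x) = \frac{1}{2}
= \frac{3}{4}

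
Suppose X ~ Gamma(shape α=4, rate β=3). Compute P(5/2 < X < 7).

P(5/2 < X < 7) = ∫_{5/2}^{7} f(x) dx
where f(x) = \frac{27 x^{3} e^{- 3 x}}{2}
= - \frac{1786}{e^{21}} + \frac{1711}{16 e^{\frac{15}{2}}}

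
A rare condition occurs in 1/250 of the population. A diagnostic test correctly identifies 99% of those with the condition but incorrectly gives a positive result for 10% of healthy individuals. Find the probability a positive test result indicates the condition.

Let D = the rare event, + = positive/flagged.
P(D) = 1/250
P(+|D) = 99/100
P(+|D') = 10/100 = 1/10
P(+) = P(+|D)P(D) + P(+|D')P(D')
     = \frac{99}{100} × \frac{1}{250} + \frac{1}{10} × \frac{249}{250}
     = \frac{2589}{25000}
P(D|+) = P(+|D)P(D)/P(+) = \frac{33}{863}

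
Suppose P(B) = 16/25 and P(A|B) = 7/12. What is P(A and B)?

By definition, P(A|B) = P(A ∩ B) / P(B)
So P(A ∩ B) = P(A|B) × P(B)
= 7/12 × 16/25
= 28/75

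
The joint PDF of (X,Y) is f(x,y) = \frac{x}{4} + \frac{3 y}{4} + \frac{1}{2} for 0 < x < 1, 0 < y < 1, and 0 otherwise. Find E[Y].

E[Y] = ∫_0^1 ∫_0^1 y × f(x,y) dx dy
= \frac{9}{16}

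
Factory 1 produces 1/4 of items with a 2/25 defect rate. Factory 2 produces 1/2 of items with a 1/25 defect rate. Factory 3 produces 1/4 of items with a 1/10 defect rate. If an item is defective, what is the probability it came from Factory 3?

Using Bayes' theorem:
P(F1) = 1/4, P(D|F1) = 2/25
P(F2) = 1/2, P(D|F2) = 1/25
P(F3) = 1/4, P(D|F3) = 1/10
P(D) = P(D|F1)P(F1) + P(D|F2)P(F2) + P(D|F3)P(F3)
     = \frac{13}{200}
P(F3|D) = P(D|F3)P(F3) / P(D)
= \frac{5}{13}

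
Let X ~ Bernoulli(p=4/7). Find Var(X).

For X ~ Bernoulli(p=4/7):
Var(X) = \frac{12}{49}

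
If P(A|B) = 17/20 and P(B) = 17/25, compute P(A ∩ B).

By definition, P(A|B) = P(A ∩ B) / P(B)
So P(A ∩ B) = P(A|B) × P(B)
= 17/20 × 17/25
= 289/500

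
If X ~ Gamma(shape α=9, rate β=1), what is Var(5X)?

For X ~ Gamma(shape α=9, rate β=1):
Var(X) = 9
Var(5X) = (5)² × Var(X) = 25 × 9 = 225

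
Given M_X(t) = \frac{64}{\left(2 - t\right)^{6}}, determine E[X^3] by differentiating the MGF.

To find E[X^3], compute M^(3)(0):
M^(1)(t) = \frac{384}{\left(2 - t\right)^{7}}
M^(2)(t) = \frac{2688}{\left(2 - t\right)^{8}}
M^(3)(t) = \frac{21504}{\left(2 - t\right)^{9}}
M^(3)(0) = 42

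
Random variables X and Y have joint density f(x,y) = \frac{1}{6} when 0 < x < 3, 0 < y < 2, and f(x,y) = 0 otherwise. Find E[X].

f_X(x) = ∫_0^2 \frac{1}{6} dy = \frac{1}{3}
E[X] = ∫_0^3 x × (\frac{1}{3}) dx = \frac{3}{2}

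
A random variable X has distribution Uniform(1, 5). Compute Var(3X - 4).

For X ~ Uniform(1, 5):
Var(X) = \frac{4}{3}
Var(3X - 4) = (3)² × Var(X) = 9 × \frac{4}{3} = 12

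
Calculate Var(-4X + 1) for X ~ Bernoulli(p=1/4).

For X ~ Bernoulli(p=1/4):
Var(X) = \frac{3}{16}
Var(-4X + 1) = (-4)² × Var(X) = 16 × \frac{3}{16} = 3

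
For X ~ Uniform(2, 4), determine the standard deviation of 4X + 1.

For X ~ Uniform(2, 4):
Var(X) = \frac{1}{3}
SD(X) = √(Var(X)) = √(\frac{1}{3}) = \frac{\sqrt{3}}{3}
SD(4X + 1) = |4| × SD(X) = 4 × \frac{\sqrt{3}}{3} = \frac{4 \sqrt{3}}{3}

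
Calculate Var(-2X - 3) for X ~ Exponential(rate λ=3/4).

For X ~ Exponential(rate λ=3/4):
Var(X) = \frac{16}{9}
Var(-2X - 3) = (-2)² × Var(X) = 4 × \frac{16}{9} = \frac{64}{9}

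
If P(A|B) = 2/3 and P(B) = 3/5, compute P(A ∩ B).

By definition, P(A|B) = P(A ∩ B) / P(B)
So P(A ∩ B) = P(A|B) × P(B)
= 2/3 × 3/5
= 2/5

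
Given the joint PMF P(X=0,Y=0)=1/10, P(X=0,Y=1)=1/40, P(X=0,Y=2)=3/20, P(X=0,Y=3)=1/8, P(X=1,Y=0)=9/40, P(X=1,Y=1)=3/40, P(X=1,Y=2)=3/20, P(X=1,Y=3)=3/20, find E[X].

First find marginal of X:
P(X=0) = 2/5
P(X=1) = 3/5
E[X] = 0 × 2/5 + 1 × 3/5 = 3/5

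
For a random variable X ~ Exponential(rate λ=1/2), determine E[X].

For X ~ Exponential(rate λ=1/2), the expected value is:
E[X] = 2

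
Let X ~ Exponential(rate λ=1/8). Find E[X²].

Using the identity E[X²] = Var(X) + (E[X])²:
E[X] = 8
Var(X) = 64
E[X²] = 64 + (8)²
= 128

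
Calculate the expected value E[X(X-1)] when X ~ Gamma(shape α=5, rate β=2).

E[X(X-1)] = E[X² - X] = E[X²] - E[X]
E[X] = \frac{5}{2}
E[X²] = Var(X) + (E[X])² = \frac{5}{4} + (\frac{5}{2})² = \frac{15}{2}
E[X(X-1)] = \frac{15}{2} - \frac{5}{2} = 5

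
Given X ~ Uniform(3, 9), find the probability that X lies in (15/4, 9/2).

P(15/4 < X < 9/2) = ∫_{15/4}^{9/2} f(x) dx
where f(x) = \frac{1}{6}
= \frac{1}{8}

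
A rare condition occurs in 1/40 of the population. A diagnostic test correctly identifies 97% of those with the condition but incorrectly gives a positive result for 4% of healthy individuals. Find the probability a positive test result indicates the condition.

Let D = the rare event, + = positive/flagged.
P(D) = 1/40
P(+|D) = 97/100
P(+|D') = 4/100 = 1/25
P(+) = P(+|D)P(D) + P(+|D')P(D')
     = \frac{97}{100} × \frac{1}{40} + \frac{1}{25} × \frac{39}{40}
     = \frac{253}{4000}
P(D|+) = P(+|D)P(D)/P(+) = \frac{97}{253}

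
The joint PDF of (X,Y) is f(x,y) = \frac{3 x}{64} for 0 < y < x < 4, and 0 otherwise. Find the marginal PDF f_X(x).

f_X(x) = ∫_0^x \frac{3 x}{64} dy = \frac{3 x^{2}}{64}
for 0 < x < 4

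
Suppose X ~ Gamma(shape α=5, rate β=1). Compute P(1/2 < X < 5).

P(1/2 < X < 5) = ∫_{1/2}^{5} f(x) dx
where f(x) = \frac{x^{4} e^{- x}}{24}
= - \frac{523}{8 e^{5}} + \frac{211}{128 e^{\frac{1}{2}}}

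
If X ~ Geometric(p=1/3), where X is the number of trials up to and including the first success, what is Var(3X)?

For X ~ Geometric(p=1/3), where X is the number of trials up to and including the first success:
Var(X) = 6
Var(3X) = (3)² × Var(X) = 9 × 6 = 54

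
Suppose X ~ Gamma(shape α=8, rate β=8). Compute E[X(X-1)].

E[X(X-1)] = E[X² - X] = E[X²] - E[X]
E[X] = 1
E[X²] = Var(X) + (E[X])² = \frac{1}{8} + (1)² = \frac{9}{8}
E[X(X-1)] = \frac{9}{8} - 1 = \frac{1}{8}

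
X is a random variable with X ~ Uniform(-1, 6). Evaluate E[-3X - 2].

For X ~ Uniform(-1, 6):
E[X] = \frac{5}{2}
E[-3X - 2] = -3 × E[X] - 2 = - \frac{19}{2}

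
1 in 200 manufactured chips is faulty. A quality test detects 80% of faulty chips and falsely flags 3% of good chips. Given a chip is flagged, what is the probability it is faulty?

Let D = the rare event, + = positive/flagged.
P(D) = 1/200
P(+|D) = 80/100 = 4/5
P(+|D') = 3/100
P(+) = P(+|D)P(D) + P(+|D')P(D')
     = \frac{4}{5} × \frac{1}{200} + \frac{3}{100} × \frac{199}{200}
     = \frac{677}{20000}
P(D|+) = P(+|D)P(D)/P(+) = \frac{80}{677}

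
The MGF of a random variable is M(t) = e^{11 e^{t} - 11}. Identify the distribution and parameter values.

The MGF M(t) = e^{11 e^{t} - 11} is the standard form for the Poisson distribution.
Comparing with the known MGF formula identifies: Poisson(λ=11)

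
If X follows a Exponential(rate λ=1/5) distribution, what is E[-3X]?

For X ~ Exponential(rate λ=1/5):
E[X] = 5
E[-3X] = -3 × E[X] + 0 = -15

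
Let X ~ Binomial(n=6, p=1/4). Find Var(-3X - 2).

For X ~ Binomial(n=6, p=1/4):
Var(X) = \frac{9}{8}
Var(-3X - 2) = (-3)² × Var(X) = 9 × \frac{9}{8} = \frac{81}{8}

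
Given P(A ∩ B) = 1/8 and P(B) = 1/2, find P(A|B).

P(A|B) = P(A ∩ B) / P(B)
= (1/8) / (1/2)
= 1/4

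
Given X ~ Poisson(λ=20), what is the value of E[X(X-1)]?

E[X(X-1)] = E[X² - X] = E[X²] - E[X]
E[X] = 20
E[X²] = Var(X) + (E[X])² = 20 + (20)² = 420
E[X(X-1)] = 420 - 20 = 400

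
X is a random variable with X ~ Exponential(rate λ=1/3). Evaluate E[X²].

Using the identity E[X²] = Var(X) + (E[X])²:
E[X] = 3
Var(X) = 9
E[X²] = 9 + (3)²
= 18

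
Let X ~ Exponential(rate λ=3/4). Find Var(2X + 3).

For X ~ Exponential(rate λ=3/4):
Var(X) = \frac{16}{9}
Var(2X + 3) = (2)² × Var(X) = 4 × \frac{16}{9} = \frac{64}{9}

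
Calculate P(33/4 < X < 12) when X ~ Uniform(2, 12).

P(33/4 < X < 12) = ∫_{33/4}^{12} f(x) dx
where f(x) = \frac{1}{10}
= \frac{3}{8}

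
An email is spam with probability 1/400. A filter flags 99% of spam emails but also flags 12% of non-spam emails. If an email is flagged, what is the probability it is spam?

Let D = the rare event, + = positive/flagged.
P(D) = 1/400
P(+|D) = 99/100
P(+|D') = 12/100 = 3/25
P(+) = P(+|D)P(D) + P(+|D')P(D')
     = \frac{99}{100} × \frac{1}{400} + \frac{3}{25} × \frac{399}{400}
     = \frac{4887}{40000}
P(D|+) = P(+|D)P(D)/P(+) = \frac{11}{543}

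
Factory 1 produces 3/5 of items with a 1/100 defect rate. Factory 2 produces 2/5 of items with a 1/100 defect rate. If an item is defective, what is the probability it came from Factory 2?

Using Bayes' theorem:
P(F1) = 3/5, P(D|F1) = 1/100
P(F2) = 2/5, P(D|F2) = 1/100
P(D) = P(D|F1)P(F1) + P(D|F2)P(F2)
     = \frac{1}{100}
P(F2|D) = P(D|F2)P(F2) / P(D)
= \frac{2}{5}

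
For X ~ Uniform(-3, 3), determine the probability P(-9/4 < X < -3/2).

P(-9/4 < X < -3/2) = ∫_{-9/4}^{-3/2} f(x) dx
where f(x) = \frac{1}{6}
= \frac{1}{8}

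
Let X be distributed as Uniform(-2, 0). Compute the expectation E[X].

For X ~ Uniform(-2, 0), the expected value is:
E[X] = -1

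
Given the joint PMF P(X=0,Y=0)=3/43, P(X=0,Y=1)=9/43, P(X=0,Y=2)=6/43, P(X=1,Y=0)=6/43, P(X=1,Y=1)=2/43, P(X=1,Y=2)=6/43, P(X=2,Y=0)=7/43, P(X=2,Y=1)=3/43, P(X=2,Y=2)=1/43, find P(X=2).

P(X=2) = P(X=2,Y=0) + P(X=2,Y=1) + P(X=2,Y=2)
= 7/43 + 3/43 + 1/43
= 11/43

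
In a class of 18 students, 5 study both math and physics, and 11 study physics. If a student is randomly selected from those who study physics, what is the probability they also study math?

P(A ∩ B) = 5/18
P(B) = 11/18
P(A|B) = P(A ∩ B) / P(B) = (5/18) / (11/18) = 5/11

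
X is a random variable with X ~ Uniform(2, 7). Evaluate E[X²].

Using the identity E[X²] = Var(X) + (E[X])²:
E[X] = \frac{9}{2}
Var(X) = \frac{25}{12}
E[X²] = \frac{25}{12} + (\frac{9}{2})²
= \frac{67}{3}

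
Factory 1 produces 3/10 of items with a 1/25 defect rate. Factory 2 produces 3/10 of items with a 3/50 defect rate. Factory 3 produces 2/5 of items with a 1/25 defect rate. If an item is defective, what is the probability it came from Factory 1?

Using Bayes' theorem:
P(F1) = 3/10, P(D|F1) = 1/25
P(F2) = 3/10, P(D|F2) = 3/50
P(F3) = 2/5, P(D|F3) = 1/25
P(D) = P(D|F1)P(F1) + P(D|F2)P(F2) + P(D|F3)P(F3)
     = \frac{23}{500}
P(F1|D) = P(D|F1)P(F1) / P(D)
= \frac{6}{23}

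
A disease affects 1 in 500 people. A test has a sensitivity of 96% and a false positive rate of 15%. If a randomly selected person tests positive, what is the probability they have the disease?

Let D = the rare event, + = positive/flagged.
P(D) = 1/500
P(+|D) = 96/100 = 24/25
P(+|D') = 15/100 = 3/20
P(+) = P(+|D)P(D) + P(+|D')P(D')
     = \frac{24}{25} × \frac{1}{500} + \frac{3}{20} × \frac{499}{500}
     = \frac{7581}{50000}
P(D|+) = P(+|D)P(D)/P(+) = \frac{32}{2527}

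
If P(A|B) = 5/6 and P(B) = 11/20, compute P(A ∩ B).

By definition, P(A|B) = P(A ∩ B) / P(B)
So P(A ∩ B) = P(A|B) × P(B)
= 5/6 × 11/20
= 11/24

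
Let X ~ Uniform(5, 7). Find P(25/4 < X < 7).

P(25/4 < X < 7) = ∫_{25/4}^{7} f(x) dx
where f(x) = \frac{1}{2}
= \frac{3}{8}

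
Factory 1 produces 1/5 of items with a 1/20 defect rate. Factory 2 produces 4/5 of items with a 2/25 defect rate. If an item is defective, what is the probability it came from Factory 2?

Using Bayes' theorem:
P(F1) = 1/5, P(D|F1) = 1/20
P(F2) = 4/5, P(D|F2) = 2/25
P(D) = P(D|F1)P(F1) + P(D|F2)P(F2)
     = \frac{37}{500}
P(F2|D) = P(D|F2)P(F2) / P(D)
= \frac{32}{37}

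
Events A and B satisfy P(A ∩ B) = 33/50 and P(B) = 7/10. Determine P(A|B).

P(A|B) = P(A ∩ B) / P(B)
= (33/50) / (7/10)
= 33/35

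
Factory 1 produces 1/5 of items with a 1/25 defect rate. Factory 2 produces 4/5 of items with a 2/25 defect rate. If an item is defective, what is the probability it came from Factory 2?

Using Bayes' theorem:
P(F1) = 1/5, P(D|F1) = 1/25
P(F2) = 4/5, P(D|F2) = 2/25
P(D) = P(D|F1)P(F1) + P(D|F2)P(F2)
     = \frac{9}{125}
P(F2|D) = P(D|F2)P(F2) / P(D)
= \frac{8}{9}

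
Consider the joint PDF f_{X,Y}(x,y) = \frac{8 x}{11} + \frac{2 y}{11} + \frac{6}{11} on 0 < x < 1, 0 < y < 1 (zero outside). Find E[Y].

E[Y] = ∫_0^1 ∫_0^1 y × f(x,y) dx dy
= \frac{17}{33}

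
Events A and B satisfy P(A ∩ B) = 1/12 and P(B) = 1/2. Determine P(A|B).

P(A|B) = P(A ∩ B) / P(B)
= (1/12) / (1/2)
= 1/6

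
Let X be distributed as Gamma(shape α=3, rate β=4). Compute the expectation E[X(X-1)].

E[X(X-1)] = E[X² - X] = E[X²] - E[X]
E[X] = \frac{3}{4}
E[X²] = Var(X) + (E[X])² = \frac{3}{16} + (\frac{3}{4})² = \frac{3}{4}
E[X(X-1)] = \frac{3}{4} - \frac{3}{4} = 0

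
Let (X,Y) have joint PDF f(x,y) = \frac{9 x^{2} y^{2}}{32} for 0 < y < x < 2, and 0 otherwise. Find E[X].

f_X(x) = ∫_0^x \frac{9 x^{2} y^{2}}{32} dy = \frac{3 x^{5}}{32}
E[X] = ∫_0^2 x × (\frac{3 x^{5}}{32}) dx = \frac{12}{7}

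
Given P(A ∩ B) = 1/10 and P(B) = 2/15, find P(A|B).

P(A|B) = P(A ∩ B) / P(B)
= (1/10) / (2/15)
= 3/4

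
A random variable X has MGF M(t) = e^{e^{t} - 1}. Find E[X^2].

To find E[X^2], compute M^(2)(0):
M^(1)(t) = e^{t} e^{e^{t} - 1}
M^(2)(t) = e^{2 t} e^{e^{t} - 1} + e^{t} e^{e^{t} - 1}
M^(2)(0) = 2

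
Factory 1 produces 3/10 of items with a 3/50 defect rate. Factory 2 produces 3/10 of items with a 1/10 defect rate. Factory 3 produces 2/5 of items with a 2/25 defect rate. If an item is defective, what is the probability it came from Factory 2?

Using Bayes' theorem:
P(F1) = 3/10, P(D|F1) = 3/50
P(F2) = 3/10, P(D|F2) = 1/10
P(F3) = 2/5, P(D|F3) = 2/25
P(D) = P(D|F1)P(F1) + P(D|F2)P(F2) + P(D|F3)P(F3)
     = \frac{2}{25}
P(F2|D) = P(D|F2)P(F2) / P(D)
= \frac{3}{8}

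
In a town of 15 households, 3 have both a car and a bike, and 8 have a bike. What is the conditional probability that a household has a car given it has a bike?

P(A ∩ B) = 3/15 = 1/5
P(B) = 8/15
P(A|B) = P(A ∩ B) / P(B) = (1/5) / (8/15) = 3/8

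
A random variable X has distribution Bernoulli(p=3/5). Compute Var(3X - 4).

For X ~ Bernoulli(p=3/5):
Var(X) = \frac{6}{25}
Var(3X - 4) = (3)² × Var(X) = 9 × \frac{6}{25} = \frac{54}{25}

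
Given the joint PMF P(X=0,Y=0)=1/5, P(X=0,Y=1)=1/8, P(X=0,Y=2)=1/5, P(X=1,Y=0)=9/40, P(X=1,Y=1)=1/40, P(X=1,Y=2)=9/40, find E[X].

First find marginal of X:
P(X=0) = 21/40
P(X=1) = 19/40
E[X] = 0 × 21/40 + 1 × 19/40 = 19/40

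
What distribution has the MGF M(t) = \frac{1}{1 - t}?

The MGF M(t) = \frac{1}{1 - t} is the standard form for the Exponential distribution.
Comparing with the known MGF formula identifies: Exponential(rate λ=1)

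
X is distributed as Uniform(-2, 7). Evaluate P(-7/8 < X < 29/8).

P(-7/8 < X < 29/8) = ∫_{-7/8}^{29/8} f(x) dx
where f(x) = \frac{1}{9}
= \frac{1}{2}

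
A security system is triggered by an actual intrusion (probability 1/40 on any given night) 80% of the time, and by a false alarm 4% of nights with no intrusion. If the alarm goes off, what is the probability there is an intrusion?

Let D = the rare event, + = positive/flagged.
P(D) = 1/40
P(+|D) = 80/100 = 4/5
P(+|D') = 4/100 = 1/25
P(+) = P(+|D)P(D) + P(+|D')P(D')
     = \frac{4}{5} × \frac{1}{40} + \frac{1}{25} × \frac{39}{40}
     = \frac{59}{1000}
P(D|+) = P(+|D)P(D)/P(+) = \frac{20}{59}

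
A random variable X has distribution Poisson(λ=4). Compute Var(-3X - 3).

For X ~ Poisson(λ=4):
Var(X) = 4
Var(-3X - 3) = (-3)² × Var(X) = 9 × 4 = 36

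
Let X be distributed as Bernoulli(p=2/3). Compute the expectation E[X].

For X ~ Bernoulli(p=2/3), the expected value is:
E[X] = \frac{2}{3}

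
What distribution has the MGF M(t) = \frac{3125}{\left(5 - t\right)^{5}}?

The MGF M(t) = \frac{3125}{\left(5 - t\right)^{5}} is the standard form for the Gamma distribution.
Comparing with the known MGF formula identifies: Gamma(shape α=5, rate β=5)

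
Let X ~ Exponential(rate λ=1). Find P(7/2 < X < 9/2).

P(7/2 < X < 9/2) = ∫_{7/2}^{9/2} f(x) dx
where f(x) = e^{- x}
= - \frac{1 - e}{e^{\frac{9}{2}}}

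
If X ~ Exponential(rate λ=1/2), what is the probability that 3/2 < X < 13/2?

P(3/2 < X < 13/2) = ∫_{3/2}^{13/2} f(x) dx
where f(x) = \frac{e^{- \frac{x}{2}}}{2}
= - \frac{1 - e^{\frac{5}{2}}}{e^{\frac{13}{4}}}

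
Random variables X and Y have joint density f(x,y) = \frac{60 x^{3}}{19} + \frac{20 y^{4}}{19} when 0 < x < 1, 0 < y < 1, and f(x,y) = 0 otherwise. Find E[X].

E[X] = ∫_0^1 ∫_0^1 x × f(x,y) dy dx
= ∫_0^1 ∫_0^1 x × (\frac{60 x^{3}}{19} + \frac{20 y^{4}}{19}) dy dx
= \frac{14}{19}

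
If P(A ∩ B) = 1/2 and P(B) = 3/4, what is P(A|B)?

P(A|B) = P(A ∩ B) / P(B)
= (1/2) / (3/4)
= 2/3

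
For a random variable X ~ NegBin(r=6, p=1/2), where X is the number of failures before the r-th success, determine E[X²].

Using the identity E[X²] = Var(X) + (E[X])²:
E[X] = 6
Var(X) = 12
E[X²] = 12 + (6)²
= 48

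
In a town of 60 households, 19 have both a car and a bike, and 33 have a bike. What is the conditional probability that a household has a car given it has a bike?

P(A ∩ B) = 19/60
P(B) = 33/60 = 11/20
P(A|B) = P(A ∩ B) / P(B) = (19/60) / (11/20) = 19/33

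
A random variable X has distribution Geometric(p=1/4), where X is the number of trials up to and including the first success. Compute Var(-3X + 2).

For X ~ Geometric(p=1/4), where X is the number of trials up to and including the first success:
Var(X) = 12
Var(-3X + 2) = (-3)² × Var(X) = 9 × 12 = 108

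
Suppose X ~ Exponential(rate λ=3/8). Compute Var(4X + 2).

For X ~ Exponential(rate λ=3/8):
Var(X) = \frac{64}{9}
Var(4X + 2) = (4)² × Var(X) = 16 × \frac{64}{9} = \frac{1024}{9}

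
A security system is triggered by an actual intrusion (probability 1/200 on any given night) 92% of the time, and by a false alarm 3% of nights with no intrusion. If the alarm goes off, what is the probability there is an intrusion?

Let D = the rare event, + = positive/flagged.
P(D) = 1/200
P(+|D) = 92/100 = 23/25
P(+|D') = 3/100
P(+) = P(+|D)P(D) + P(+|D')P(D')
     = \frac{23}{25} × \frac{1}{200} + \frac{3}{100} × \frac{199}{200}
     = \frac{689}{20000}
P(D|+) = P(+|D)P(D)/P(+) = \frac{92}{689}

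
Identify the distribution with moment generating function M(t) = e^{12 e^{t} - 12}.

The MGF M(t) = e^{12 e^{t} - 12} is the standard form for the Poisson distribution.
Comparing with the known MGF formula identifies: Poisson(λ=12)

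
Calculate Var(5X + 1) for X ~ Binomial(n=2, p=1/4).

For X ~ Binomial(n=2, p=1/4):
Var(X) = \frac{3}{8}
Var(5X + 1) = (5)² × Var(X) = 25 × \frac{3}{8} = \frac{75}{8}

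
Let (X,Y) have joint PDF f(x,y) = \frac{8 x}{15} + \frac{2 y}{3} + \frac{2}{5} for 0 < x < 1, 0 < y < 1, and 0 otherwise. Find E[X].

E[X] = ∫_0^1 ∫_0^1 x × f(x,y) dy dx
= ∫_0^1 ∫_0^1 x × (\frac{8 x}{15} + \frac{2 y}{3} + \frac{2}{5}) dy dx
= \frac{49}{90}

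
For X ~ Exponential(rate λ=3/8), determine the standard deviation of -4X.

For X ~ Exponential(rate λ=3/8):
Var(X) = \frac{64}{9}
SD(X) = √(Var(X)) = √(\frac{64}{9}) = \frac{8}{3}
SD(-4X) = |-4| × SD(X) = 4 × \frac{8}{3} = \frac{32}{3}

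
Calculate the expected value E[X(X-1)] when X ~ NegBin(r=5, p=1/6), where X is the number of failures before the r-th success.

E[X(X-1)] = E[X² - X] = E[X²] - E[X]
E[X] = 25
E[X²] = Var(X) + (E[X])² = 150 + (25)² = 775
E[X(X-1)] = 775 - 25 = 750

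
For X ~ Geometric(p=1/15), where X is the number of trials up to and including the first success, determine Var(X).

For X ~ Geometric(p=1/15), where X is the number of trials up to and including the first success:
Var(X) = 210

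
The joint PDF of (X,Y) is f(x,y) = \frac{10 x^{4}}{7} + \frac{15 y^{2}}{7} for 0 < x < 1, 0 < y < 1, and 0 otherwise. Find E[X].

E[X] = ∫_0^1 ∫_0^1 x × f(x,y) dy dx
= ∫_0^1 ∫_0^1 x × (\frac{10 x^{4}}{7} + \frac{15 y^{2}}{7}) dy dx
= \frac{25}{42}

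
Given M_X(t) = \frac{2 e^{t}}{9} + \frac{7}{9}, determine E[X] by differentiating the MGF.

To find E[X], compute M^(1)(0):
M^(1)(t) = \frac{2 e^{t}}{9}
M^(1)(0) = \frac{2}{9}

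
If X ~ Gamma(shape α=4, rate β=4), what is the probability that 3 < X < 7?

P(3 < X < 7) = ∫_{3}^{7} f(x) dx
where f(x) = \frac{128 x^{3} e^{- 4 x}}{3}
= \frac{-12239 + 1119 e^{16}}{3 e^{28}}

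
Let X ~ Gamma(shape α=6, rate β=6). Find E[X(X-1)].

E[X(X-1)] = E[X² - X] = E[X²] - E[X]
E[X] = 1
E[X²] = Var(X) + (E[X])² = \frac{1}{6} + (1)² = \frac{7}{6}
E[X(X-1)] = \frac{7}{6} - 1 = \frac{1}{6}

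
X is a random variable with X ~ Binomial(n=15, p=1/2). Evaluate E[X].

For X ~ Binomial(n=15, p=1/2), the expected value is:
E[X] = \frac{15}{2}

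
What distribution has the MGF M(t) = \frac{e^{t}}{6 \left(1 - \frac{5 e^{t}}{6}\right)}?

The MGF M(t) = \frac{e^{t}}{6 \left(1 - \frac{5 e^{t}}{6}\right)} is the standard form for the Geometric distribution.
Comparing with the known MGF formula identifies: Geometric(p=1/6), X = trial number of first success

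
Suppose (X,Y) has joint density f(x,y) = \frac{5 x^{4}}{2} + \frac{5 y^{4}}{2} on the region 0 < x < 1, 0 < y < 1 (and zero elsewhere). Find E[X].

E[X] = ∫_0^1 ∫_0^1 x × f(x,y) dy dx
= ∫_0^1 ∫_0^1 x × (\frac{5 x^{4}}{2} + \frac{5 y^{4}}{2}) dy dx
= \frac{2}{3}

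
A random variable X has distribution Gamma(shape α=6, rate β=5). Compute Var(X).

For X ~ Gamma(shape α=6, rate β=5):
Var(X) = \frac{6}{25}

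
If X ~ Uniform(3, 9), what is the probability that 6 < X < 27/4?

P(6 < X < 27/4) = ∫_{6}^{27/4} f(x) dx
where f(x) = \frac{1}{6}
= \frac{1}{8}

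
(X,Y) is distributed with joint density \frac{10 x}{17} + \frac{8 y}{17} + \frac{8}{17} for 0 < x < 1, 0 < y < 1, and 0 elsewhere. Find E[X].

E[X] = ∫_0^1 ∫_0^1 x × f(x,y) dy dx
= ∫_0^1 ∫_0^1 x × (\frac{10 x}{17} + \frac{8 y}{17} + \frac{8}{17}) dy dx
= \frac{28}{51}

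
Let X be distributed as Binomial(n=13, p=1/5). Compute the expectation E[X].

For X ~ Binomial(n=13, p=1/5), the expected value is:
E[X] = \frac{13}{5}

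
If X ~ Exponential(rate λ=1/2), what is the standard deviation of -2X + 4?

For X ~ Exponential(rate λ=1/2):
Var(X) = 4
SD(X) = √(Var(X)) = √(4) = 2
SD(-2X + 4) = |-2| × SD(X) = 2 × 2 = 4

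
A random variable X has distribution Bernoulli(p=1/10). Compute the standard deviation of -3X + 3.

For X ~ Bernoulli(p=1/10):
Var(X) = \frac{9}{100}
SD(X) = √(Var(X)) = √(\frac{9}{100}) = \frac{3}{10}
SD(-3X + 3) = |-3| × SD(X) = 3 × \frac{3}{10} = \frac{9}{10}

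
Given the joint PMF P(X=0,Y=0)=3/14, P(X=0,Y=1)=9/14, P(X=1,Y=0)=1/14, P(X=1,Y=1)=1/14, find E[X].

First find marginal of X:
P(X=0) = 6/7
P(X=1) = 1/7
E[X] = 0 × 6/7 + 1 × 1/7 = 1/7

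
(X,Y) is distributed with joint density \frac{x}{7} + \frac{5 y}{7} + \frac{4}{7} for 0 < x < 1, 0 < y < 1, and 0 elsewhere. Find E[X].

E[X] = ∫_0^1 ∫_0^1 x × f(x,y) dy dx
= ∫_0^1 ∫_0^1 x × (\frac{x}{7} + \frac{5 y}{7} + \frac{4}{7}) dy dx
= \frac{43}{84}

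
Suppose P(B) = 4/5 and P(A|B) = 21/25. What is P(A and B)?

By definition, P(A|B) = P(A ∩ B) / P(B)
So P(A ∩ B) = P(A|B) × P(B)
= 21/25 × 4/5
= 84/125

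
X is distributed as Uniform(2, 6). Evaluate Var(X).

For X ~ Uniform(2, 6):
Var(X) = \frac{4}{3}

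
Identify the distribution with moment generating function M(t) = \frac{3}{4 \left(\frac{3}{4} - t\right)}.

The MGF M(t) = \frac{3}{4 \left(\frac{3}{4} - t\right)} is the standard form for the Exponential distribution.
Comparing with the known MGF formula identifies: Exponential(rate λ=3/4)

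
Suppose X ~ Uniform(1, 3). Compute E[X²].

Using the identity E[X²] = Var(X) + (E[X])²:
E[X] = 2
Var(X) = \frac{1}{3}
E[X²] = \frac{1}{3} + (2)²
= \frac{13}{3}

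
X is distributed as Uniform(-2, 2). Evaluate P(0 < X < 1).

P(0 < X < 1) = ∫_{0}^{1} f(x) dx
where f(x) = \frac{1}{4}
= \frac{1}{4}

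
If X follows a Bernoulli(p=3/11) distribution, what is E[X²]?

Using the identity E[X²] = Var(X) + (E[X])²:
E[X] = \frac{3}{11}
Var(X) = \frac{24}{121}
E[X²] = \frac{24}{121} + (\frac{3}{11})²
= \frac{3}{11}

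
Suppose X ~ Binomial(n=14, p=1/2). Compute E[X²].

Using the identity E[X²] = Var(X) + (E[X])²:
E[X] = 7
Var(X) = \frac{7}{2}
E[X²] = \frac{7}{2} + (7)²
= \frac{105}{2}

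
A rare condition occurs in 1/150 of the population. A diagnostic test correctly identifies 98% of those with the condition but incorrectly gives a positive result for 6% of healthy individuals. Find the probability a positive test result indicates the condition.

Let D = the rare event, + = positive/flagged.
P(D) = 1/150
P(+|D) = 98/100 = 49/50
P(+|D') = 6/100 = 3/50
P(+) = P(+|D)P(D) + P(+|D')P(D')
     = \frac{49}{50} × \frac{1}{150} + \frac{3}{50} × \frac{149}{150}
     = \frac{124}{1875}
P(D|+) = P(+|D)P(D)/P(+) = \frac{49}{496}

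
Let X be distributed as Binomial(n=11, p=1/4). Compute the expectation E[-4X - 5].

For X ~ Binomial(n=11, p=1/4):
E[X] = \frac{11}{4}
E[-4X - 5] = -4 × E[X] - 5 = -16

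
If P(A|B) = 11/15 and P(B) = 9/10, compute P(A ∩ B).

By definition, P(A|B) = P(A ∩ B) / P(B)
So P(A ∩ B) = P(A|B) × P(B)
= 11/15 × 9/10
= 33/50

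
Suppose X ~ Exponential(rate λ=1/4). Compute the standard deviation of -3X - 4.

For X ~ Exponential(rate λ=1/4):
Var(X) = 16
SD(X) = √(Var(X)) = √(16) = 4
SD(-3X - 4) = |-3| × SD(X) = 3 × 4 = 12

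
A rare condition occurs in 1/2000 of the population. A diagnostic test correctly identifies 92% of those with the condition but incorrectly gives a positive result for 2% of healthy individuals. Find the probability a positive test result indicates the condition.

Let D = the rare event, + = positive/flagged.
P(D) = 1/2000
P(+|D) = 92/100 = 23/25
P(+|D') = 2/100 = 1/50
P(+) = P(+|D)P(D) + P(+|D')P(D')
     = \frac{23}{25} × \frac{1}{2000} + \frac{1}{50} × \frac{1999}{2000}
     = \frac{409}{20000}
P(D|+) = P(+|D)P(D)/P(+) = \frac{46}{2045}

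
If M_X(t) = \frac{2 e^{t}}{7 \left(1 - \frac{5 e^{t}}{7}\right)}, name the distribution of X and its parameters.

The MGF M(t) = \frac{2 e^{t}}{7 \left(1 - \frac{5 e^{t}}{7}\right)} is the standard form for the Geometric distribution.
Comparing with the known MGF formula identifies: Geometric(p=2/7), X = trial number of first success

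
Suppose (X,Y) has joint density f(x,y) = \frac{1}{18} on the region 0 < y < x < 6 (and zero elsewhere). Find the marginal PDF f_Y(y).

f_Y(y) = ∫_y^6 \frac{1}{18} dx = \frac{1}{3} - \frac{y}{18}
for 0 < y < 6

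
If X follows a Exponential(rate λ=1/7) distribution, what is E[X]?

For X ~ Exponential(rate λ=1/7), the expected value is:
E[X] = 7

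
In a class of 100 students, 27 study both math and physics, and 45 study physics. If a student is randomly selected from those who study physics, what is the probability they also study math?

P(A ∩ B) = 27/100
P(B) = 45/100 = 9/20
P(A|B) = P(A ∩ B) / P(B) = (27/100) / (9/20) = 3/5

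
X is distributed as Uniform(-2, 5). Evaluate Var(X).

For X ~ Uniform(-2, 5):
Var(X) = \frac{49}{12}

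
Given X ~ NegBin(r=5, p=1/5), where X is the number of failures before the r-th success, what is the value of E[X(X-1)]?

E[X(X-1)] = E[X² - X] = E[X²] - E[X]
E[X] = 20
E[X²] = Var(X) + (E[X])² = 100 + (20)² = 500
E[X(X-1)] = 500 - 20 = 480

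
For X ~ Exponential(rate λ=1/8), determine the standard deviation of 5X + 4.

For X ~ Exponential(rate λ=1/8):
Var(X) = 64
SD(X) = √(Var(X)) = √(64) = 8
SD(5X + 4) = |5| × SD(X) = 5 × 8 = 40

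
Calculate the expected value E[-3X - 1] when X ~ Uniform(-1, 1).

For X ~ Uniform(-1, 1):
E[X] = 0
E[-3X - 1] = -3 × E[X] - 1 = -1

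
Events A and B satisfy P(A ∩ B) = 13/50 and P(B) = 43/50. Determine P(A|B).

P(A|B) = P(A ∩ B) / P(B)
= (13/50) / (43/50)
= 13/43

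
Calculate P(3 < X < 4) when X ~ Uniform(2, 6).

P(3 < X < 4) = ∫_{3}^{4} f(x) dx
where f(x) = \frac{1}{4}
= \frac{1}{4}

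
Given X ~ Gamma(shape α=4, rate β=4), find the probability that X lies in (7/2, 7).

P(7/2 < X < 7) = ∫_{7/2}^{7} f(x) dx
where f(x) = \frac{128 x^{3} e^{- 4 x}}{3}
= \frac{-12239 + 1711 e^{14}}{3 e^{28}}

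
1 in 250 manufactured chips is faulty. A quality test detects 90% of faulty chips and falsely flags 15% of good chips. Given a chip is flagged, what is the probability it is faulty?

Let D = the rare event, + = positive/flagged.
P(D) = 1/250
P(+|D) = 90/100 = 9/10
P(+|D') = 15/100 = 3/20
P(+) = P(+|D)P(D) + P(+|D')P(D')
     = \frac{9}{10} × \frac{1}{250} + \frac{3}{20} × \frac{249}{250}
     = \frac{153}{1000}
P(D|+) = P(+|D)P(D)/P(+) = \frac{2}{85}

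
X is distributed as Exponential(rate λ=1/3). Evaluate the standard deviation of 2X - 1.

For X ~ Exponential(rate λ=1/3):
Var(X) = 9
SD(X) = √(Var(X)) = √(9) = 3
SD(2X - 1) = |2| × SD(X) = 2 × 3 = 6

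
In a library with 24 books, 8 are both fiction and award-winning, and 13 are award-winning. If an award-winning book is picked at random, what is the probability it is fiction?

P(A ∩ B) = 8/24 = 1/3
P(B) = 13/24
P(A|B) = P(A ∩ B) / P(B) = (1/3) / (13/24) = 8/13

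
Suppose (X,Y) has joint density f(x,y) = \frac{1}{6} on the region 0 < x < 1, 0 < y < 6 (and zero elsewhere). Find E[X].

f_X(x) = ∫_0^6 \frac{1}{6} dy = 1
E[X] = ∫_0^1 x × (1) dx = \frac{1}{2}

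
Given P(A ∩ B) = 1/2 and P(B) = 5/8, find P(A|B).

P(A|B) = P(A ∩ B) / P(B)
= (1/2) / (5/8)
= 4/5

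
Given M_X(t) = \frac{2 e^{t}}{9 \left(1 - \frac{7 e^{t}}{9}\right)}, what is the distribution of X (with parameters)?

The MGF M(t) = \frac{2 e^{t}}{9 \left(1 - \frac{7 e^{t}}{9}\right)} is the standard form for the Geometric distribution.
Comparing with the known MGF formula identifies: Geometric(p=2/9), X = trial number of first success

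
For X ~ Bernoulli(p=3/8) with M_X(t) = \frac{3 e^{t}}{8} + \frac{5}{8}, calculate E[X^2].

To find E[X^2], compute M^(2)(0):
M^(1)(t) = \frac{3 e^{t}}{8}
M^(2)(t) = \frac{3 e^{t}}{8}
M^(2)(0) = \frac{3}{8}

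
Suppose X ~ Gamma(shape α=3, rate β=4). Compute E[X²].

Using the identity E[X²] = Var(X) + (E[X])²:
E[X] = \frac{3}{4}
Var(X) = \frac{3}{16}
E[X²] = \frac{3}{16} + (\frac{3}{4})²
= \frac{3}{4}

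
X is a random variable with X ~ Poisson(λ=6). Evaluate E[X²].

Using the identity E[X²] = Var(X) + (E[X])²:
E[X] = 6
Var(X) = 6
E[X²] = 6 + (6)²
= 42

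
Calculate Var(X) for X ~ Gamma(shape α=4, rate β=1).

For X ~ Gamma(shape α=4, rate β=1):
Var(X) = 4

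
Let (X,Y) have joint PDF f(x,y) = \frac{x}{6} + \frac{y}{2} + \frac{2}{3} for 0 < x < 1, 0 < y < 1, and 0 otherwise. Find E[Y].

E[Y] = ∫_0^1 ∫_0^1 y × f(x,y) dx dy
= \frac{13}{24}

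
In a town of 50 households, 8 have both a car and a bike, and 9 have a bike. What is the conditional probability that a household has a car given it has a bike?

P(A ∩ B) = 8/50 = 4/25
P(B) = 9/50
P(A|B) = P(A ∩ B) / P(B) = (4/25) / (9/50) = 8/9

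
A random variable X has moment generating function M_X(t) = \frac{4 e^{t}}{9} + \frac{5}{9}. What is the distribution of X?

The MGF M(t) = \frac{4 e^{t}}{9} + \frac{5}{9} is the standard form for the Bernoulli distribution.
Comparing with the known MGF formula identifies: Bernoulli(p=4/9)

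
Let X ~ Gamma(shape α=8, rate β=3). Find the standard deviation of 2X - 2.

For X ~ Gamma(shape α=8, rate β=3):
Var(X) = \frac{8}{9}
SD(X) = √(Var(X)) = √(\frac{8}{9}) = \frac{2 \sqrt{2}}{3}
SD(2X - 2) = |2| × SD(X) = 2 × \frac{2 \sqrt{2}}{3} = \frac{4 \sqrt{2}}{3}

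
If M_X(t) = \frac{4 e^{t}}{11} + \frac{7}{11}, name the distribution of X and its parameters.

The MGF M(t) = \frac{4 e^{t}}{11} + \frac{7}{11} is the standard form for the Bernoulli distribution.
Comparing with the known MGF formula identifies: Bernoulli(p=4/11)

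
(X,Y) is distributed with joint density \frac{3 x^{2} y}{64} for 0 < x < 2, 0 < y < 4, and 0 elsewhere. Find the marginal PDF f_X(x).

f_X(x) = ∫_0^4 f(x,y) dy
= ∫_0^4 \frac{3 x^{2} y}{64} dy
= \frac{3 x^{2}}{8} for 0 < x < 2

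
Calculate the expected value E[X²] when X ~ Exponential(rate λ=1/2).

Using the identity E[X²] = Var(X) + (E[X])²:
E[X] = 2
Var(X) = 4
E[X²] = 4 + (2)²
= 8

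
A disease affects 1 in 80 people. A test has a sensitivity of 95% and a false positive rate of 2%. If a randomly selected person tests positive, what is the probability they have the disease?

Let D = the rare event, + = positive/flagged.
P(D) = 1/80
P(+|D) = 95/100 = 19/20
P(+|D') = 2/100 = 1/50
P(+) = P(+|D)P(D) + P(+|D')P(D')
     = \frac{19}{20} × \frac{1}{80} + \frac{1}{50} × \frac{79}{80}
     = \frac{253}{8000}
P(D|+) = P(+|D)P(D)/P(+) = \frac{95}{253}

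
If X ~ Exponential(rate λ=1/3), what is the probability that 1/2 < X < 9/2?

P(1/2 < X < 9/2) = ∫_{1/2}^{9/2} f(x) dx
where f(x) = \frac{e^{- \frac{x}{3}}}{3}
= - \frac{1}{e^{\frac{3}{2}}} + e^{- \frac{1}{6}}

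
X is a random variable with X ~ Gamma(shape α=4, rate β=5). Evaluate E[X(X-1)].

E[X(X-1)] = E[X² - X] = E[X²] - E[X]
E[X] = \frac{4}{5}
E[X²] = Var(X) + (E[X])² = \frac{4}{25} + (\frac{4}{5})² = \frac{4}{5}
E[X(X-1)] = \frac{4}{5} - \frac{4}{5} = 0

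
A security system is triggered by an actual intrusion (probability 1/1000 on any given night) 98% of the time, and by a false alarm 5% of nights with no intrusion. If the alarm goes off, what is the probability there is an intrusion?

Let D = the rare event, + = positive/flagged.
P(D) = 1/1000
P(+|D) = 98/100 = 49/50
P(+|D') = 5/100 = 1/20
P(+) = P(+|D)P(D) + P(+|D')P(D')
     = \frac{49}{50} × \frac{1}{1000} + \frac{1}{20} × \frac{999}{1000}
     = \frac{5093}{100000}
P(D|+) = P(+|D)P(D)/P(+) = \frac{98}{5093}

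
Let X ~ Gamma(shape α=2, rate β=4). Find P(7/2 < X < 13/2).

P(7/2 < X < 13/2) = ∫_{7/2}^{13/2} f(x) dx
where f(x) = 16 x e^{- 4 x}
= \frac{3 \left(-9 + 5 e^{12}\right)}{e^{26}}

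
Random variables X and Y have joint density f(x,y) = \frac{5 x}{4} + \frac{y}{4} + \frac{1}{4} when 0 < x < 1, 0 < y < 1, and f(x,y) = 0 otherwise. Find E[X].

E[X] = ∫_0^1 ∫_0^1 x × f(x,y) dy dx
= ∫_0^1 ∫_0^1 x × (\frac{5 x}{4} + \frac{y}{4} + \frac{1}{4}) dy dx
= \frac{29}{48}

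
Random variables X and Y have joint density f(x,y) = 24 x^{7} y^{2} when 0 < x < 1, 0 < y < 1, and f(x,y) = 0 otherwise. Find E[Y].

E[Y] = ∫_0^1 ∫_0^1 y × f(x,y) dx dy
= \frac{3}{4}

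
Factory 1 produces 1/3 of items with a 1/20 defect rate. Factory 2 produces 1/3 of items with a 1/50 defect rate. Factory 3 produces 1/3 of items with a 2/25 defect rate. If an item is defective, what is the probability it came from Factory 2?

Using Bayes' theorem:
P(F1) = 1/3, P(D|F1) = 1/20
P(F2) = 1/3, P(D|F2) = 1/50
P(F3) = 1/3, P(D|F3) = 2/25
P(D) = P(D|F1)P(F1) + P(D|F2)P(F2) + P(D|F3)P(F3)
     = \frac{1}{20}
P(F2|D) = P(D|F2)P(F2) / P(D)
= \frac{2}{15}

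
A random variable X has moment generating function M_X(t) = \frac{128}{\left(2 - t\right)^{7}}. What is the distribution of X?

The MGF M(t) = \frac{128}{\left(2 - t\right)^{7}} is the standard form for the Gamma distribution.
Comparing with the known MGF formula identifies: Gamma(shape α=7, rate β=2)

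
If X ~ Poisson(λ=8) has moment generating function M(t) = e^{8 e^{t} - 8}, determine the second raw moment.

To find E[X^2], compute M^(2)(0):
M^(1)(t) = 8 e^{t} e^{8 e^{t} - 8}
M^(2)(t) = 64 e^{2 t} e^{8 e^{t} - 8} + 8 e^{t} e^{8 e^{t} - 8}
M^(2)(0) = 72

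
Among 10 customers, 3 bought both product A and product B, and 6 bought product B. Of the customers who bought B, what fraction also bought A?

P(A ∩ B) = 3/10
P(B) = 6/10 = 3/5
P(A|B) = P(A ∩ B) / P(B) = (3/10) / (3/5) = 1/2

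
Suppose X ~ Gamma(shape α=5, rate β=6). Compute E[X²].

Using the identity E[X²] = Var(X) + (E[X])²:
E[X] = \frac{5}{6}
Var(X) = \frac{5}{36}
E[X²] = \frac{5}{36} + (\frac{5}{6})²
= \frac{5}{6}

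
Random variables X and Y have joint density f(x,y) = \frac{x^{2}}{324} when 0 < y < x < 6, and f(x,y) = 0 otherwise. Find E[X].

f_X(x) = ∫_0^x \frac{x^{2}}{324} dy = \frac{x^{3}}{324}
E[X] = ∫_0^6 x × (\frac{x^{3}}{324}) dx = \frac{24}{5}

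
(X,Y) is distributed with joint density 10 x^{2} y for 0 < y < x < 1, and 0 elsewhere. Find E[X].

f_X(x) = ∫_0^x 10 x^{2} y dy = 5 x^{4}
E[X] = ∫_0^1 x × (5 x^{4}) dx = \frac{5}{6}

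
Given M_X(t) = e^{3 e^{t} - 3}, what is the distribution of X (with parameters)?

The MGF M(t) = e^{3 e^{t} - 3} is the standard form for the Poisson distribution.
Comparing with the known MGF formula identifies: Poisson(λ=3)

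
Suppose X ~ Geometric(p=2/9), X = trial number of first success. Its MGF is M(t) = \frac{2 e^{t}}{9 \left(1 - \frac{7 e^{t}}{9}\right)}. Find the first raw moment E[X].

To find E[X], compute M^(1)(0):
M^(1)(t) = \frac{2 e^{t}}{9 \left(1 - \frac{7 e^{t}}{9}\right)} + \frac{14 e^{2 t}}{81 \left(1 - \frac{7 e^{t}}{9}\right)^{2}}
M^(1)(0) = \frac{9}{2}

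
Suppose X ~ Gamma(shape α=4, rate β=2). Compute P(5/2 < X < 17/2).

P(5/2 < X < 17/2) = ∫_{5/2}^{17/2} f(x) dx
where f(x) = \frac{8 x^{3} e^{- 2 x}}{3}
= \frac{2 \left(-1472 + 59 e^{12}\right)}{3 e^{17}}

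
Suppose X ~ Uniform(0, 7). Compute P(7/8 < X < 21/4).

P(7/8 < X < 21/4) = ∫_{7/8}^{21/4} f(x) dx
where f(x) = \frac{1}{7}
= \frac{5}{8}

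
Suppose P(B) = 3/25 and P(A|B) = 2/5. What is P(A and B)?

By definition, P(A|B) = P(A ∩ B) / P(B)
So P(A ∩ B) = P(A|B) × P(B)
= 2/5 × 3/25
= 6/125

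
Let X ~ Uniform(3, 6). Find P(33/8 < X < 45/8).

P(33/8 < X < 45/8) = ∫_{33/8}^{45/8} f(x) dx
where f(x) = \frac{1}{3}
= \frac{1}{2}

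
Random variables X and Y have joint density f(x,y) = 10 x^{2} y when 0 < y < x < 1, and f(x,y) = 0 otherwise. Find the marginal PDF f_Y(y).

f_Y(y) = ∫_y^1 10 x^{2} y dx = \frac{10 y \left(1 - y^{3}\right)}{3}
for 0 < y < 1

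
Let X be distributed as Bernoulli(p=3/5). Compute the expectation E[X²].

Using the identity E[X²] = Var(X) + (E[X])²:
E[X] = \frac{3}{5}
Var(X) = \frac{6}{25}
E[X²] = \frac{6}{25} + (\frac{3}{5})²
= \frac{3}{5}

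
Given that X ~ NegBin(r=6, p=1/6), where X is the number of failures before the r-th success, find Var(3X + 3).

For X ~ NegBin(r=6, p=1/6), where X is the number of failures before the r-th success:
Var(X) = 180
Var(3X + 3) = (3)² × Var(X) = 9 × 180 = 1620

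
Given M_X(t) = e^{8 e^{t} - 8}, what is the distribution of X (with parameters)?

The MGF M(t) = e^{8 e^{t} - 8} is the standard form for the Poisson distribution.
Comparing with the known MGF formula identifies: Poisson(λ=8)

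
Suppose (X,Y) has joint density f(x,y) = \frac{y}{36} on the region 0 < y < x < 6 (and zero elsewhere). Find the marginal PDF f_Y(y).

f_Y(y) = ∫_y^6 \frac{y}{36} dx = \frac{y \left(6 - y\right)}{36}
for 0 < y < 6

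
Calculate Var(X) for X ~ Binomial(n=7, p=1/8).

For X ~ Binomial(n=7, p=1/8):
Var(X) = \frac{49}{64}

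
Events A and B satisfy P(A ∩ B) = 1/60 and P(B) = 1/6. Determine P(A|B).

P(A|B) = P(A ∩ B) / P(B)
= (1/60) / (1/6)
= 1/10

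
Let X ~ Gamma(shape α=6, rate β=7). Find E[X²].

Using the identity E[X²] = Var(X) + (E[X])²:
E[X] = \frac{6}{7}
Var(X) = \frac{6}{49}
E[X²] = \frac{6}{49} + (\frac{6}{7})²
= \frac{6}{7}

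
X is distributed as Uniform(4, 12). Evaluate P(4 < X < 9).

P(4 < X < 9) = ∫_{4}^{9} f(x) dx
where f(x) = \frac{1}{8}
= \frac{5}{8}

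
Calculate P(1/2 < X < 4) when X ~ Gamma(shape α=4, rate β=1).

P(1/2 < X < 4) = ∫_{1/2}^{4} f(x) dx
where f(x) = \frac{x^{3} e^{- x}}{6}
= - \frac{71}{3 e^{4}} + \frac{79}{48 e^{\frac{1}{2}}}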